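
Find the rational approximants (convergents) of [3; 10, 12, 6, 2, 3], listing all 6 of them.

Using the convergent recurrence p_i = a_i*p_{i-1} + p_{i-2}, q_i = a_i*q_{i-1} + q_{i-2} with p_{-2}=0, p_{-1}=1, q_{-2}=1, q_{-1}=0:
  i=0: a_0=3, p_0 = 3*1 + 0 = 3, q_0 = 3*0 + 1 = 1.
  i=1: a_1=10, p_1 = 10*3 + 1 = 31, q_1 = 10*1 + 0 = 10.
  i=2: a_2=12, p_2 = 12*31 + 3 = 375, q_2 = 12*10 + 1 = 121.
  i=3: a_3=6, p_3 = 6*375 + 31 = 2281, q_3 = 6*121 + 10 = 736.
  i=4: a_4=2, p_4 = 2*2281 + 375 = 4937, q_4 = 2*736 + 121 = 1593.
  i=5: a_5=3, p_5 = 3*4937 + 2281 = 17092, q_5 = 3*1593 + 736 = 5515.

3/1, 31/10, 375/121, 2281/736, 4937/1593, 17092/5515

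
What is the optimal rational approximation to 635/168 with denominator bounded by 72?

Expand x = 635/168 as a continued fraction with the Euclidean algorithm:
  635 = 3*168 + 131, so a_0 = 3.
  168 = 1*131 + 37, so a_1 = 1.
  131 = 3*37 + 20, so a_2 = 3.
  37 = 1*20 + 17, so a_3 = 1.
  20 = 1*17 + 3, so a_4 = 1.
  17 = 5*3 + 2, so a_5 = 5.
  3 = 1*2 + 1, so a_6 = 1.
  2 = 2*1 + 0, so a_7 = 2.
so x = [3; 1, 3, 1, 1, 5, 1, 2].
Convergents (p_i = a_i*p_{i-1} + p_{i-2}, q_i = a_i*q_{i-1} + q_{i-2} with p_{-2}=0, p_{-1}=1, q_{-2}=1, q_{-1}=0), until the denominator exceeds 72:
  i=0: a_0=3, p_0 = 3*1 + 0 = 3, q_0 = 3*0 + 1 = 1.
  i=1: a_1=1, p_1 = 1*3 + 1 = 4, q_1 = 1*1 + 0 = 1.
  i=2: a_2=3, p_2 = 3*4 + 3 = 15, q_2 = 3*1 + 1 = 4.
  i=3: a_3=1, p_3 = 1*15 + 4 = 19, q_3 = 1*4 + 1 = 5.
  i=4: a_4=1, p_4 = 1*19 + 15 = 34, q_4 = 1*5 + 4 = 9.
  i=5: a_5=5, p_5 = 5*34 + 19 = 189, q_5 = 5*9 + 5 = 50.
  i=6: a_6=1, p_6 = 1*189 + 34 = 223, q_6 = 1*50 + 9 = 59.
  i=7: a_7=2, p_7 = 2*223 + 189 = 635, q_7 = 2*59 + 50 = 168.
q_7 = 168 > 72, so the last convergent with denominator <= 72 is p_6/q_6 = 223/59.
The closest fraction with denominator <= 72 is either p_6/q_6 or the intermediate fraction (k*p_6 + p_5)/(k*q_6 + q_5) with the largest k >= 1 whose denominator stays <= 72; these approach x as k grows, and every other convergent or intermediate fraction in range is farther away.
Largest k: floor((72 - q_5)/q_6) = floor((72 - 50)/59) = 0.
Since k = 0, no intermediate fraction beyond p_6/q_6 has denominator <= 72, so the convergent 223/59 is the closest (its error is |635*59 - 223*168|/(168*59) = 1/9912).

223/59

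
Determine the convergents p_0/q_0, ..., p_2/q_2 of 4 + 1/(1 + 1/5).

Using the convergent recurrence p_i = a_i*p_{i-1} + p_{i-2}, q_i = a_i*q_{i-1} + q_{i-2} with p_{-2}=0, p_{-1}=1, q_{-2}=1, q_{-1}=0:
  i=0: a_0=4, p_0 = 4*1 + 0 = 4, q_0 = 4*0 + 1 = 1.
  i=1: a_1=1, p_1 = 1*4 + 1 = 5, q_1 = 1*1 + 0 = 1.
  i=2: a_2=5, p_2 = 5*5 + 4 = 29, q_2 = 5*1 + 1 = 6.

4/1, 5/1, 29/6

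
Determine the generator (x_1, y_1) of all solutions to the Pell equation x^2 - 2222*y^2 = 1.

(x, y) = (9899, 210)

First expand sqrt(2222) as a continued fraction. With x_i = (sqrt(2222) + m_i)/d_i and (m_0, d_0) = (0, 1): a_0 = floor(sqrt(2222)) = 47, since 47^2 = 2209 <= 2222 < 2304 = 48^2.
Iterate m_{i+1} = d_i*a_i - m_i, d_{i+1} = (2222 - m_{i+1}^2)/d_i, a_{i+1} = floor((a_0 + m_{i+1})/d_{i+1}):
  m_1 = 1*47 - 0 = 47, d_1 = (2222 - 47^2)/1 = 13/1 = 13, a_1 = floor((47 + 47)/13) = 7.
  m_2 = 13*7 - 47 = 44, d_2 = (2222 - 44^2)/13 = 286/13 = 22, a_2 = floor((47 + 44)/22) = 4.
  m_3 = 22*4 - 44 = 44, d_3 = (2222 - 44^2)/22 = 286/22 = 13, a_3 = floor((47 + 44)/13) = 7.
  m_4 = 13*7 - 44 = 47, d_4 = (2222 - 47^2)/13 = 13/13 = 1, a_4 = floor((47 + 47)/1) = 94.
  m_5 = 1*94 - 47 = 47, d_5 = (2222 - 47^2)/1 = 13/1 = 13: (m_5, d_5) = (m_1, d_1) = (47, 13), so from here the quotients repeat a_1, ..., a_4; the period length is 4.
So sqrt(2222) = [47; (7, 4, 7, 94)] with period length k = 4.
k is even, so the fundamental solution of x^2 - 2222y^2 = 1 is (p_{k-1}, q_{k-1}) = (p_3, q_3); compute convergents through index 3.
Convergents (p_i = a_i*p_{i-1} + p_{i-2}, q_i = a_i*q_{i-1} + q_{i-2} with p_{-2}=0, p_{-1}=1, q_{-2}=1, q_{-1}=0):
  i=0: a_0=47, p_0 = 47*1 + 0 = 47, q_0 = 47*0 + 1 = 1.
  i=1: a_1=7, p_1 = 7*47 + 1 = 330, q_1 = 7*1 + 0 = 7.
  i=2: a_2=4, p_2 = 4*330 + 47 = 1367, q_2 = 4*7 + 1 = 29.
  i=3: a_3=7, p_3 = 7*1367 + 330 = 9899, q_3 = 7*29 + 7 = 210.
Check: 9899^2 - 2222*210^2 = 97990201 - 97990200 = 1, so (x, y) = (9899, 210) solves the equation, and by the theorem it is the least positive solution.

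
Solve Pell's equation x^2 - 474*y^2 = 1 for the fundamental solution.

First expand sqrt(474) as a continued fraction. With x_i = (sqrt(474) + m_i)/d_i and (m_0, d_0) = (0, 1): a_0 = floor(sqrt(474)) = 21, since 21^2 = 441 <= 474 < 484 = 22^2.
Iterate m_{i+1} = d_i*a_i - m_i, d_{i+1} = (474 - m_{i+1}^2)/d_i, a_{i+1} = floor((a_0 + m_{i+1})/d_{i+1}):
  m_1 = 1*21 - 0 = 21, d_1 = (474 - 21^2)/1 = 33/1 = 33, a_1 = floor((21 + 21)/33) = 1.
  m_2 = 33*1 - 21 = 12, d_2 = (474 - 12^2)/33 = 330/33 = 10, a_2 = floor((21 + 12)/10) = 3.
  m_3 = 10*3 - 12 = 18, d_3 = (474 - 18^2)/10 = 150/10 = 15, a_3 = floor((21 + 18)/15) = 2.
  m_4 = 15*2 - 18 = 12, d_4 = (474 - 12^2)/15 = 330/15 = 22, a_4 = floor((21 + 12)/22) = 1.
  m_5 = 22*1 - 12 = 10, d_5 = (474 - 10^2)/22 = 374/22 = 17, a_5 = floor((21 + 10)/17) = 1.
  m_6 = 17*1 - 10 = 7, d_6 = (474 - 7^2)/17 = 425/17 = 25, a_6 = floor((21 + 7)/25) = 1.
  m_7 = 25*1 - 7 = 18, d_7 = (474 - 18^2)/25 = 150/25 = 6, a_7 = floor((21 + 18)/6) = 6.
  m_8 = 6*6 - 18 = 18, d_8 = (474 - 18^2)/6 = 150/6 = 25, a_8 = floor((21 + 18)/25) = 1.
  m_9 = 25*1 - 18 = 7, d_9 = (474 - 7^2)/25 = 425/25 = 17, a_9 = floor((21 + 7)/17) = 1.
  m_10 = 17*1 - 7 = 10, d_10 = (474 - 10^2)/17 = 374/17 = 22, a_10 = floor((21 + 10)/22) = 1.
  m_11 = 22*1 - 10 = 12, d_11 = (474 - 12^2)/22 = 330/22 = 15, a_11 = floor((21 + 12)/15) = 2.
  m_12 = 15*2 - 12 = 18, d_12 = (474 - 18^2)/15 = 150/15 = 10, a_12 = floor((21 + 18)/10) = 3.
  m_13 = 10*3 - 18 = 12, d_13 = (474 - 12^2)/10 = 330/10 = 33, a_13 = floor((21 + 12)/33) = 1.
  m_14 = 33*1 - 12 = 21, d_14 = (474 - 21^2)/33 = 33/33 = 1, a_14 = floor((21 + 21)/1) = 42.
  m_15 = 1*42 - 21 = 21, d_15 = (474 - 21^2)/1 = 33/1 = 33: (m_15, d_15) = (m_1, d_1) = (21, 33), so from here the quotients repeat a_1, ..., a_14; the period length is 14.
So sqrt(474) = [21; (1, 3, 2, 1, 1, 1, 6, 1, 1, 1, 2, 3, 1, 42)] with period length k = 14.
k is even, so the fundamental solution of x^2 - 474y^2 = 1 is (p_{k-1}, q_{k-1}) = (p_13, q_13); compute convergents through index 13.
Convergents (p_i = a_i*p_{i-1} + p_{i-2}, q_i = a_i*q_{i-1} + q_{i-2} with p_{-2}=0, p_{-1}=1, q_{-2}=1, q_{-1}=0):
  i=0: a_0=21, p_0 = 21*1 + 0 = 21, q_0 = 21*0 + 1 = 1.
  i=1: a_1=1, p_1 = 1*21 + 1 = 22, q_1 = 1*1 + 0 = 1.
  i=2: a_2=3, p_2 = 3*22 + 21 = 87, q_2 = 3*1 + 1 = 4.
  i=3: a_3=2, p_3 = 2*87 + 22 = 196, q_3 = 2*4 + 1 = 9.
  i=4: a_4=1, p_4 = 1*196 + 87 = 283, q_4 = 1*9 + 4 = 13.
  i=5: a_5=1, p_5 = 1*283 + 196 = 479, q_5 = 1*13 + 9 = 22.
  i=6: a_6=1, p_6 = 1*479 + 283 = 762, q_6 = 1*22 + 13 = 35.
  i=7: a_7=6, p_7 = 6*762 + 479 = 5051, q_7 = 6*35 + 22 = 232.
  i=8: a_8=1, p_8 = 1*5051 + 762 = 5813, q_8 = 1*232 + 35 = 267.
  i=9: a_9=1, p_9 = 1*5813 + 5051 = 10864, q_9 = 1*267 + 232 = 499.
  i=10: a_10=1, p_10 = 1*10864 + 5813 = 16677, q_10 = 1*499 + 267 = 766.
  i=11: a_11=2, p_11 = 2*16677 + 10864 = 44218, q_11 = 2*766 + 499 = 2031.
  i=12: a_12=3, p_12 = 3*44218 + 16677 = 149331, q_12 = 3*2031 + 766 = 6859.
  i=13: a_13=1, p_13 = 1*149331 + 44218 = 193549, q_13 = 1*6859 + 2031 = 8890.
Check: 193549^2 - 474*8890^2 = 37461215401 - 37461215400 = 1, so (x, y) = (193549, 8890) solves the equation, and by the theorem it is the least positive solution.

(x, y) = (193549, 8890)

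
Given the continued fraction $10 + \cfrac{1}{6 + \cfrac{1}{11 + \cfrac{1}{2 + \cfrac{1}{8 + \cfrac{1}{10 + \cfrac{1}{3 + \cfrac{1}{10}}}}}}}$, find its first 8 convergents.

10/1, 61/6, 681/67, 1423/140, 12065/1187, 122073/12010, 378284/37217, 3904913/384180

Using the convergent recurrence p_i = a_i*p_{i-1} + p_{i-2}, q_i = a_i*q_{i-1} + q_{i-2} with p_{-2}=0, p_{-1}=1, q_{-2}=1, q_{-1}=0:
  i=0: a_0=10, p_0 = 10*1 + 0 = 10, q_0 = 10*0 + 1 = 1.
  i=1: a_1=6, p_1 = 6*10 + 1 = 61, q_1 = 6*1 + 0 = 6.
  i=2: a_2=11, p_2 = 11*61 + 10 = 681, q_2 = 11*6 + 1 = 67.
  i=3: a_3=2, p_3 = 2*681 + 61 = 1423, q_3 = 2*67 + 6 = 140.
  i=4: a_4=8, p_4 = 8*1423 + 681 = 12065, q_4 = 8*140 + 67 = 1187.
  i=5: a_5=10, p_5 = 10*12065 + 1423 = 122073, q_5 = 10*1187 + 140 = 12010.
  i=6: a_6=3, p_6 = 3*122073 + 12065 = 378284, q_6 = 3*12010 + 1187 = 37217.
  i=7: a_7=10, p_7 = 10*378284 + 122073 = 3904913, q_7 = 10*37217 + 12010 = 384180.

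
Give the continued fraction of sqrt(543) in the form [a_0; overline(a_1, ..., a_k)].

[23; overline(3, 3, 3, 1, 14, 1, 3, 3, 3, 46)]

Write x_i = (sqrt(543) + m_i)/d_i with (m_0, d_0) = (0, 1). a_0 = floor(sqrt(543)) = 23, since 23^2 = 529 <= 543 < 576 = 24^2.
Iterate m_{i+1} = d_i*a_i - m_i, d_{i+1} = (543 - m_{i+1}^2)/d_i, a_{i+1} = floor((a_0 + m_{i+1})/d_{i+1}):
  m_1 = 1*23 - 0 = 23, d_1 = (543 - 23^2)/1 = 14/1 = 14, a_1 = floor((23 + 23)/14) = 3.
  m_2 = 14*3 - 23 = 19, d_2 = (543 - 19^2)/14 = 182/14 = 13, a_2 = floor((23 + 19)/13) = 3.
  m_3 = 13*3 - 19 = 20, d_3 = (543 - 20^2)/13 = 143/13 = 11, a_3 = floor((23 + 20)/11) = 3.
  m_4 = 11*3 - 20 = 13, d_4 = (543 - 13^2)/11 = 374/11 = 34, a_4 = floor((23 + 13)/34) = 1.
  m_5 = 34*1 - 13 = 21, d_5 = (543 - 21^2)/34 = 102/34 = 3, a_5 = floor((23 + 21)/3) = 14.
  m_6 = 3*14 - 21 = 21, d_6 = (543 - 21^2)/3 = 102/3 = 34, a_6 = floor((23 + 21)/34) = 1.
  m_7 = 34*1 - 21 = 13, d_7 = (543 - 13^2)/34 = 374/34 = 11, a_7 = floor((23 + 13)/11) = 3.
  m_8 = 11*3 - 13 = 20, d_8 = (543 - 20^2)/11 = 143/11 = 13, a_8 = floor((23 + 20)/13) = 3.
  m_9 = 13*3 - 20 = 19, d_9 = (543 - 19^2)/13 = 182/13 = 14, a_9 = floor((23 + 19)/14) = 3.
  m_10 = 14*3 - 19 = 23, d_10 = (543 - 23^2)/14 = 14/14 = 1, a_10 = floor((23 + 23)/1) = 46.
  m_11 = 1*46 - 23 = 23, d_11 = (543 - 23^2)/1 = 14/1 = 14: (m_11, d_11) = (m_1, d_1) = (23, 14), so from here the quotients repeat a_1, ..., a_10; the period length is 10.
Hence the expansion of sqrt(543) is a_0 = 23 followed by the repeating block 3, 3, 3, 1, 14, 1, 3, 3, 3, 46 (period 10).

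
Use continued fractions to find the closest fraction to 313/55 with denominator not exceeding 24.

Expand x = 313/55 as a continued fraction with the Euclidean algorithm:
  313 = 5*55 + 38, so a_0 = 5.
  55 = 1*38 + 17, so a_1 = 1.
  38 = 2*17 + 4, so a_2 = 2.
  17 = 4*4 + 1, so a_3 = 4.
  4 = 4*1 + 0, so a_4 = 4.
so x = [5; 1, 2, 4, 4].
Convergents (p_i = a_i*p_{i-1} + p_{i-2}, q_i = a_i*q_{i-1} + q_{i-2} with p_{-2}=0, p_{-1}=1, q_{-2}=1, q_{-1}=0), until the denominator exceeds 24:
  i=0: a_0=5, p_0 = 5*1 + 0 = 5, q_0 = 5*0 + 1 = 1.
  i=1: a_1=1, p_1 = 1*5 + 1 = 6, q_1 = 1*1 + 0 = 1.
  i=2: a_2=2, p_2 = 2*6 + 5 = 17, q_2 = 2*1 + 1 = 3.
  i=3: a_3=4, p_3 = 4*17 + 6 = 74, q_3 = 4*3 + 1 = 13.
  i=4: a_4=4, p_4 = 4*74 + 17 = 313, q_4 = 4*13 + 3 = 55.
q_4 = 55 > 24, so the last convergent with denominator <= 24 is p_3/q_3 = 74/13.
The closest fraction with denominator <= 24 is either p_3/q_3 or the intermediate fraction (k*p_3 + p_2)/(k*q_3 + q_2) with the largest k >= 1 whose denominator stays <= 24; these approach x as k grows, and every other convergent or intermediate fraction in range is farther away.
Largest k: floor((24 - q_2)/q_3) = floor((24 - 3)/13) = 1.
That gives (1*74 + 17)/(1*13 + 3) = 91/16.
Compare the errors: |x - 74/13| = |313*13 - 74*55|/(55*13) = 1/715, and |x - 91/16| = |313*16 - 91*55|/(55*16) = 3/880.
Cross-multiplying, 1*880 = 880 < 2145 = 3*715, so 1/715 is smaller: the convergent 74/13 is closer to x than 91/16.

74/13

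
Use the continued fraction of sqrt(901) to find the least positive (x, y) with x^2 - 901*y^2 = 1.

(x, y) = (1801, 60)

First expand sqrt(901) as a continued fraction. With x_i = (sqrt(901) + m_i)/d_i and (m_0, d_0) = (0, 1): a_0 = floor(sqrt(901)) = 30, since 30^2 = 900 <= 901 < 961 = 31^2.
Iterate m_{i+1} = d_i*a_i - m_i, d_{i+1} = (901 - m_{i+1}^2)/d_i, a_{i+1} = floor((a_0 + m_{i+1})/d_{i+1}):
  m_1 = 1*30 - 0 = 30, d_1 = (901 - 30^2)/1 = 1/1 = 1, a_1 = floor((30 + 30)/1) = 60.
  m_2 = 1*60 - 30 = 30, d_2 = (901 - 30^2)/1 = 1/1 = 1: (m_2, d_2) = (m_1, d_1) = (30, 1), so from here the quotient a_1 repeats; the period length is 1.
So sqrt(901) = [30; (60)] with period length k = 1.
k is odd, so (p_{k-1}, q_{k-1}) only solves x^2 - 901y^2 = -1 and the fundamental solution of x^2 - 901y^2 = 1 is (p_{2k-1}, q_{2k-1}) = (p_1, q_1); compute convergents through index 1, running through the period twice.
Convergents (p_i = a_i*p_{i-1} + p_{i-2}, q_i = a_i*q_{i-1} + q_{i-2} with p_{-2}=0, p_{-1}=1, q_{-2}=1, q_{-1}=0):
  i=0: a_0=30, p_0 = 30*1 + 0 = 30, q_0 = 30*0 + 1 = 1.
  i=1: a_1=60, p_1 = 60*30 + 1 = 1801, q_1 = 60*1 + 0 = 60.
Indeed p_0^2 - 901*q_0^2 = 900 - 901 = -1, not +1.
Check: 1801^2 - 901*60^2 = 3243601 - 3243600 = 1, so (x, y) = (1801, 60) solves the equation, and by the theorem it is the least positive solution.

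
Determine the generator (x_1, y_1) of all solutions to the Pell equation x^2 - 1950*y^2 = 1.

(x, y) = (595349, 13482)

First expand sqrt(1950) as a continued fraction. With x_i = (sqrt(1950) + m_i)/d_i and (m_0, d_0) = (0, 1): a_0 = floor(sqrt(1950)) = 44, since 44^2 = 1936 <= 1950 < 2025 = 45^2.
Iterate m_{i+1} = d_i*a_i - m_i, d_{i+1} = (1950 - m_{i+1}^2)/d_i, a_{i+1} = floor((a_0 + m_{i+1})/d_{i+1}):
  m_1 = 1*44 - 0 = 44, d_1 = (1950 - 44^2)/1 = 14/1 = 14, a_1 = floor((44 + 44)/14) = 6.
  m_2 = 14*6 - 44 = 40, d_2 = (1950 - 40^2)/14 = 350/14 = 25, a_2 = floor((44 + 40)/25) = 3.
  m_3 = 25*3 - 40 = 35, d_3 = (1950 - 35^2)/25 = 725/25 = 29, a_3 = floor((44 + 35)/29) = 2.
  m_4 = 29*2 - 35 = 23, d_4 = (1950 - 23^2)/29 = 1421/29 = 49, a_4 = floor((44 + 23)/49) = 1.
  m_5 = 49*1 - 23 = 26, d_5 = (1950 - 26^2)/49 = 1274/49 = 26, a_5 = floor((44 + 26)/26) = 2.
  m_6 = 26*2 - 26 = 26, d_6 = (1950 - 26^2)/26 = 1274/26 = 49, a_6 = floor((44 + 26)/49) = 1.
  m_7 = 49*1 - 26 = 23, d_7 = (1950 - 23^2)/49 = 1421/49 = 29, a_7 = floor((44 + 23)/29) = 2.
  m_8 = 29*2 - 23 = 35, d_8 = (1950 - 35^2)/29 = 725/29 = 25, a_8 = floor((44 + 35)/25) = 3.
  m_9 = 25*3 - 35 = 40, d_9 = (1950 - 40^2)/25 = 350/25 = 14, a_9 = floor((44 + 40)/14) = 6.
  m_10 = 14*6 - 40 = 44, d_10 = (1950 - 44^2)/14 = 14/14 = 1, a_10 = floor((44 + 44)/1) = 88.
  m_11 = 1*88 - 44 = 44, d_11 = (1950 - 44^2)/1 = 14/1 = 14: (m_11, d_11) = (m_1, d_1) = (44, 14), so from here the quotients repeat a_1, ..., a_10; the period length is 10.
So sqrt(1950) = [44; (6, 3, 2, 1, 2, 1, 2, 3, 6, 88)] with period length k = 10.
k is even, so the fundamental solution of x^2 - 1950y^2 = 1 is (p_{k-1}, q_{k-1}) = (p_9, q_9); compute convergents through index 9.
Convergents (p_i = a_i*p_{i-1} + p_{i-2}, q_i = a_i*q_{i-1} + q_{i-2} with p_{-2}=0, p_{-1}=1, q_{-2}=1, q_{-1}=0):
  i=0: a_0=44, p_0 = 44*1 + 0 = 44, q_0 = 44*0 + 1 = 1.
  i=1: a_1=6, p_1 = 6*44 + 1 = 265, q_1 = 6*1 + 0 = 6.
  i=2: a_2=3, p_2 = 3*265 + 44 = 839, q_2 = 3*6 + 1 = 19.
  i=3: a_3=2, p_3 = 2*839 + 265 = 1943, q_3 = 2*19 + 6 = 44.
  i=4: a_4=1, p_4 = 1*1943 + 839 = 2782, q_4 = 1*44 + 19 = 63.
  i=5: a_5=2, p_5 = 2*2782 + 1943 = 7507, q_5 = 2*63 + 44 = 170.
  i=6: a_6=1, p_6 = 1*7507 + 2782 = 10289, q_6 = 1*170 + 63 = 233.
  i=7: a_7=2, p_7 = 2*10289 + 7507 = 28085, q_7 = 2*233 + 170 = 636.
  i=8: a_8=3, p_8 = 3*28085 + 10289 = 94544, q_8 = 3*636 + 233 = 2141.
  i=9: a_9=6, p_9 = 6*94544 + 28085 = 595349, q_9 = 6*2141 + 636 = 13482.
Check: 595349^2 - 1950*13482^2 = 354440431801 - 354440431800 = 1, so (x, y) = (595349, 13482) solves the equation, and by the theorem it is the least positive solution.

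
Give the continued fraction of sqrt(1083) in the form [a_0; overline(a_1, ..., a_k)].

[32; overline(1, 9, 1, 64)]

Write x_i = (sqrt(1083) + m_i)/d_i with (m_0, d_0) = (0, 1). a_0 = floor(sqrt(1083)) = 32, since 32^2 = 1024 <= 1083 < 1089 = 33^2.
Iterate m_{i+1} = d_i*a_i - m_i, d_{i+1} = (1083 - m_{i+1}^2)/d_i, a_{i+1} = floor((a_0 + m_{i+1})/d_{i+1}):
  m_1 = 1*32 - 0 = 32, d_1 = (1083 - 32^2)/1 = 59/1 = 59, a_1 = floor((32 + 32)/59) = 1.
  m_2 = 59*1 - 32 = 27, d_2 = (1083 - 27^2)/59 = 354/59 = 6, a_2 = floor((32 + 27)/6) = 9.
  m_3 = 6*9 - 27 = 27, d_3 = (1083 - 27^2)/6 = 354/6 = 59, a_3 = floor((32 + 27)/59) = 1.
  m_4 = 59*1 - 27 = 32, d_4 = (1083 - 32^2)/59 = 59/59 = 1, a_4 = floor((32 + 32)/1) = 64.
  m_5 = 1*64 - 32 = 32, d_5 = (1083 - 32^2)/1 = 59/1 = 59: (m_5, d_5) = (m_1, d_1) = (32, 59), so from here the quotients repeat a_1, ..., a_4; the period length is 4.
Hence the expansion of sqrt(1083) is a_0 = 32 followed by the repeating block 1, 9, 1, 64 (period 4).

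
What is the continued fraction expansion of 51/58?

Run the Euclidean algorithm on 51 and 58; the successive quotients are the partial quotients a_0, a_1, ... (each step inverts the fractional part left over by the previous one):
  51 = 0*58 + 51, so a_0 = 0.
  58 = 1*51 + 7, so a_1 = 1.
  51 = 7*7 + 2, so a_2 = 7.
  7 = 3*2 + 1, so a_3 = 3.
  2 = 2*1 + 0, so a_4 = 2.
The remainder reaches 0 after 5 divisions, so the expansion has 5 partial quotients, read off in order.

[0; 1, 7, 3, 2]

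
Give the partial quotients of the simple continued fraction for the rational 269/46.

Run the Euclidean algorithm on 269 and 46; the successive quotients are the partial quotients a_0, a_1, ... (each step inverts the fractional part left over by the previous one):
  269 = 5*46 + 39, so a_0 = 5.
  46 = 1*39 + 7, so a_1 = 1.
  39 = 5*7 + 4, so a_2 = 5.
  7 = 1*4 + 3, so a_3 = 1.
  4 = 1*3 + 1, so a_4 = 1.
  3 = 3*1 + 0, so a_5 = 3.
The remainder reaches 0 after 6 divisions, so the expansion has 6 partial quotients, read off in order.

[5; 1, 5, 1, 1, 3]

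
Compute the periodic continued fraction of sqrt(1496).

Write x_i = (sqrt(1496) + m_i)/d_i with (m_0, d_0) = (0, 1). a_0 = floor(sqrt(1496)) = 38, since 38^2 = 1444 <= 1496 < 1521 = 39^2.
Iterate m_{i+1} = d_i*a_i - m_i, d_{i+1} = (1496 - m_{i+1}^2)/d_i, a_{i+1} = floor((a_0 + m_{i+1})/d_{i+1}):
  m_1 = 1*38 - 0 = 38, d_1 = (1496 - 38^2)/1 = 52/1 = 52, a_1 = floor((38 + 38)/52) = 1.
  m_2 = 52*1 - 38 = 14, d_2 = (1496 - 14^2)/52 = 1300/52 = 25, a_2 = floor((38 + 14)/25) = 2.
  m_3 = 25*2 - 14 = 36, d_3 = (1496 - 36^2)/25 = 200/25 = 8, a_3 = floor((38 + 36)/8) = 9.
  m_4 = 8*9 - 36 = 36, d_4 = (1496 - 36^2)/8 = 200/8 = 25, a_4 = floor((38 + 36)/25) = 2.
  m_5 = 25*2 - 36 = 14, d_5 = (1496 - 14^2)/25 = 1300/25 = 52, a_5 = floor((38 + 14)/52) = 1.
  m_6 = 52*1 - 14 = 38, d_6 = (1496 - 38^2)/52 = 52/52 = 1, a_6 = floor((38 + 38)/1) = 76.
  m_7 = 1*76 - 38 = 38, d_7 = (1496 - 38^2)/1 = 52/1 = 52: (m_7, d_7) = (m_1, d_1) = (38, 52), so from here the quotients repeat a_1, ..., a_6; the period length is 6.
Hence the expansion of sqrt(1496) is a_0 = 38 followed by the repeating block 1, 2, 9, 2, 1, 76 (period 6).

[38; (1, 2, 9, 2, 1, 76)]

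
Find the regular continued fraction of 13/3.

Run the Euclidean algorithm on 13 and 3; the successive quotients are the partial quotients a_0, a_1, ... (each step inverts the fractional part left over by the previous one):
  13 = 4*3 + 1, so a_0 = 4.
  3 = 3*1 + 0, so a_1 = 3.
The remainder reaches 0 after 2 divisions, so the expansion has 2 partial quotients, read off in order.

[4; 3]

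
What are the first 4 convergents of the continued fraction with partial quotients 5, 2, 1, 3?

5/1, 11/2, 16/3, 59/11

Using the convergent recurrence p_i = a_i*p_{i-1} + p_{i-2}, q_i = a_i*q_{i-1} + q_{i-2} with p_{-2}=0, p_{-1}=1, q_{-2}=1, q_{-1}=0:
  i=0: a_0=5, p_0 = 5*1 + 0 = 5, q_0 = 5*0 + 1 = 1.
  i=1: a_1=2, p_1 = 2*5 + 1 = 11, q_1 = 2*1 + 0 = 2.
  i=2: a_2=1, p_2 = 1*11 + 5 = 16, q_2 = 1*2 + 1 = 3.
  i=3: a_3=3, p_3 = 3*16 + 11 = 59, q_3 = 3*3 + 2 = 11.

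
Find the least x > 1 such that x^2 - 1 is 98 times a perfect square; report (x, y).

(x, y) = (99, 10)

First expand sqrt(98) as a continued fraction. With x_i = (sqrt(98) + m_i)/d_i and (m_0, d_0) = (0, 1): a_0 = floor(sqrt(98)) = 9, since 9^2 = 81 <= 98 < 100 = 10^2.
Iterate m_{i+1} = d_i*a_i - m_i, d_{i+1} = (98 - m_{i+1}^2)/d_i, a_{i+1} = floor((a_0 + m_{i+1})/d_{i+1}):
  m_1 = 1*9 - 0 = 9, d_1 = (98 - 9^2)/1 = 17/1 = 17, a_1 = floor((9 + 9)/17) = 1.
  m_2 = 17*1 - 9 = 8, d_2 = (98 - 8^2)/17 = 34/17 = 2, a_2 = floor((9 + 8)/2) = 8.
  m_3 = 2*8 - 8 = 8, d_3 = (98 - 8^2)/2 = 34/2 = 17, a_3 = floor((9 + 8)/17) = 1.
  m_4 = 17*1 - 8 = 9, d_4 = (98 - 9^2)/17 = 17/17 = 1, a_4 = floor((9 + 9)/1) = 18.
  m_5 = 1*18 - 9 = 9, d_5 = (98 - 9^2)/1 = 17/1 = 17: (m_5, d_5) = (m_1, d_1) = (9, 17), so from here the quotients repeat a_1, ..., a_4; the period length is 4.
So sqrt(98) = [9; (1, 8, 1, 18)] with period length k = 4.
k is even, so the fundamental solution of x^2 - 98y^2 = 1 is (p_{k-1}, q_{k-1}) = (p_3, q_3); compute convergents through index 3.
Convergents (p_i = a_i*p_{i-1} + p_{i-2}, q_i = a_i*q_{i-1} + q_{i-2} with p_{-2}=0, p_{-1}=1, q_{-2}=1, q_{-1}=0):
  i=0: a_0=9, p_0 = 9*1 + 0 = 9, q_0 = 9*0 + 1 = 1.
  i=1: a_1=1, p_1 = 1*9 + 1 = 10, q_1 = 1*1 + 0 = 1.
  i=2: a_2=8, p_2 = 8*10 + 9 = 89, q_2 = 8*1 + 1 = 9.
  i=3: a_3=1, p_3 = 1*89 + 10 = 99, q_3 = 1*9 + 1 = 10.
Check: 99^2 - 98*10^2 = 9801 - 9800 = 1, so (x, y) = (99, 10) solves the equation, and by the theorem it is the least positive solution.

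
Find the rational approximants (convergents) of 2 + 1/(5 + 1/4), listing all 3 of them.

2/1, 11/5, 46/21

Using the convergent recurrence p_i = a_i*p_{i-1} + p_{i-2}, q_i = a_i*q_{i-1} + q_{i-2} with p_{-2}=0, p_{-1}=1, q_{-2}=1, q_{-1}=0:
  i=0: a_0=2, p_0 = 2*1 + 0 = 2, q_0 = 2*0 + 1 = 1.
  i=1: a_1=5, p_1 = 5*2 + 1 = 11, q_1 = 5*1 + 0 = 5.
  i=2: a_2=4, p_2 = 4*11 + 2 = 46, q_2 = 4*5 + 1 = 21.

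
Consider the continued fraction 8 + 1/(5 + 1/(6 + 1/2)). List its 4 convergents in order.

Using the convergent recurrence p_i = a_i*p_{i-1} + p_{i-2}, q_i = a_i*q_{i-1} + q_{i-2} with p_{-2}=0, p_{-1}=1, q_{-2}=1, q_{-1}=0:
  i=0: a_0=8, p_0 = 8*1 + 0 = 8, q_0 = 8*0 + 1 = 1.
  i=1: a_1=5, p_1 = 5*8 + 1 = 41, q_1 = 5*1 + 0 = 5.
  i=2: a_2=6, p_2 = 6*41 + 8 = 254, q_2 = 6*5 + 1 = 31.
  i=3: a_3=2, p_3 = 2*254 + 41 = 549, q_3 = 2*31 + 5 = 67.

8/1, 41/5, 254/31, 549/67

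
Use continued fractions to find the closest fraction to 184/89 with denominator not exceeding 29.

Expand x = 184/89 as a continued fraction with the Euclidean algorithm:
  184 = 2*89 + 6, so a_0 = 2.
  89 = 14*6 + 5, so a_1 = 14.
  6 = 1*5 + 1, so a_2 = 1.
  5 = 5*1 + 0, so a_3 = 5.
so x = [2; 14, 1, 5].
Convergents (p_i = a_i*p_{i-1} + p_{i-2}, q_i = a_i*q_{i-1} + q_{i-2} with p_{-2}=0, p_{-1}=1, q_{-2}=1, q_{-1}=0), until the denominator exceeds 29:
  i=0: a_0=2, p_0 = 2*1 + 0 = 2, q_0 = 2*0 + 1 = 1.
  i=1: a_1=14, p_1 = 14*2 + 1 = 29, q_1 = 14*1 + 0 = 14.
  i=2: a_2=1, p_2 = 1*29 + 2 = 31, q_2 = 1*14 + 1 = 15.
  i=3: a_3=5, p_3 = 5*31 + 29 = 184, q_3 = 5*15 + 14 = 89.
q_3 = 89 > 29, so the last convergent with denominator <= 29 is p_2/q_2 = 31/15.
The closest fraction with denominator <= 29 is either p_2/q_2 or the intermediate fraction (k*p_2 + p_1)/(k*q_2 + q_1) with the largest k >= 1 whose denominator stays <= 29; these approach x as k grows, and every other convergent or intermediate fraction in range is farther away.
Largest k: floor((29 - q_1)/q_2) = floor((29 - 14)/15) = 1.
That gives (1*31 + 29)/(1*15 + 14) = 60/29.
Compare the errors: |x - 31/15| = |184*15 - 31*89|/(89*15) = 1/1335, and |x - 60/29| = |184*29 - 60*89|/(89*29) = 4/2581.
Cross-multiplying, 1*2581 = 2581 < 5340 = 4*1335, so 1/1335 is smaller: the convergent 31/15 is closer to x than 60/29.

31/15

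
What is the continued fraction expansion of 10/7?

Run the Euclidean algorithm on 10 and 7; the successive quotients are the partial quotients a_0, a_1, ... (each step inverts the fractional part left over by the previous one):
  10 = 1*7 + 3, so a_0 = 1.
  7 = 2*3 + 1, so a_1 = 2.
  3 = 3*1 + 0, so a_2 = 3.
The remainder reaches 0 after 3 divisions, so the expansion has 3 partial quotients, read off in order.

[1; 2, 3]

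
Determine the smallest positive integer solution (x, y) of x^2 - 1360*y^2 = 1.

First expand sqrt(1360) as a continued fraction. With x_i = (sqrt(1360) + m_i)/d_i and (m_0, d_0) = (0, 1): a_0 = floor(sqrt(1360)) = 36, since 36^2 = 1296 <= 1360 < 1369 = 37^2.
Iterate m_{i+1} = d_i*a_i - m_i, d_{i+1} = (1360 - m_{i+1}^2)/d_i, a_{i+1} = floor((a_0 + m_{i+1})/d_{i+1}):
  m_1 = 1*36 - 0 = 36, d_1 = (1360 - 36^2)/1 = 64/1 = 64, a_1 = floor((36 + 36)/64) = 1.
  m_2 = 64*1 - 36 = 28, d_2 = (1360 - 28^2)/64 = 576/64 = 9, a_2 = floor((36 + 28)/9) = 7.
  m_3 = 9*7 - 28 = 35, d_3 = (1360 - 35^2)/9 = 135/9 = 15, a_3 = floor((36 + 35)/15) = 4.
  m_4 = 15*4 - 35 = 25, d_4 = (1360 - 25^2)/15 = 735/15 = 49, a_4 = floor((36 + 25)/49) = 1.
  m_5 = 49*1 - 25 = 24, d_5 = (1360 - 24^2)/49 = 784/49 = 16, a_5 = floor((36 + 24)/16) = 3.
  m_6 = 16*3 - 24 = 24, d_6 = (1360 - 24^2)/16 = 784/16 = 49, a_6 = floor((36 + 24)/49) = 1.
  m_7 = 49*1 - 24 = 25, d_7 = (1360 - 25^2)/49 = 735/49 = 15, a_7 = floor((36 + 25)/15) = 4.
  m_8 = 15*4 - 25 = 35, d_8 = (1360 - 35^2)/15 = 135/15 = 9, a_8 = floor((36 + 35)/9) = 7.
  m_9 = 9*7 - 35 = 28, d_9 = (1360 - 28^2)/9 = 576/9 = 64, a_9 = floor((36 + 28)/64) = 1.
  m_10 = 64*1 - 28 = 36, d_10 = (1360 - 36^2)/64 = 64/64 = 1, a_10 = floor((36 + 36)/1) = 72.
  m_11 = 1*72 - 36 = 36, d_11 = (1360 - 36^2)/1 = 64/1 = 64: (m_11, d_11) = (m_1, d_1) = (36, 64), so from here the quotients repeat a_1, ..., a_10; the period length is 10.
So sqrt(1360) = [36; (1, 7, 4, 1, 3, 1, 4, 7, 1, 72)] with period length k = 10.
k is even, so the fundamental solution of x^2 - 1360y^2 = 1 is (p_{k-1}, q_{k-1}) = (p_9, q_9); compute convergents through index 9.
Convergents (p_i = a_i*p_{i-1} + p_{i-2}, q_i = a_i*q_{i-1} + q_{i-2} with p_{-2}=0, p_{-1}=1, q_{-2}=1, q_{-1}=0):
  i=0: a_0=36, p_0 = 36*1 + 0 = 36, q_0 = 36*0 + 1 = 1.
  i=1: a_1=1, p_1 = 1*36 + 1 = 37, q_1 = 1*1 + 0 = 1.
  i=2: a_2=7, p_2 = 7*37 + 36 = 295, q_2 = 7*1 + 1 = 8.
  i=3: a_3=4, p_3 = 4*295 + 37 = 1217, q_3 = 4*8 + 1 = 33.
  i=4: a_4=1, p_4 = 1*1217 + 295 = 1512, q_4 = 1*33 + 8 = 41.
  i=5: a_5=3, p_5 = 3*1512 + 1217 = 5753, q_5 = 3*41 + 33 = 156.
  i=6: a_6=1, p_6 = 1*5753 + 1512 = 7265, q_6 = 1*156 + 41 = 197.
  i=7: a_7=4, p_7 = 4*7265 + 5753 = 34813, q_7 = 4*197 + 156 = 944.
  i=8: a_8=7, p_8 = 7*34813 + 7265 = 250956, q_8 = 7*944 + 197 = 6805.
  i=9: a_9=1, p_9 = 1*250956 + 34813 = 285769, q_9 = 1*6805 + 944 = 7749.
Check: 285769^2 - 1360*7749^2 = 81663921361 - 81663921360 = 1, so (x, y) = (285769, 7749) solves the equation, and by the theorem it is the least positive solution.

(x, y) = (285769, 7749)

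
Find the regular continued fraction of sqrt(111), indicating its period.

Write x_i = (sqrt(111) + m_i)/d_i with (m_0, d_0) = (0, 1). a_0 = floor(sqrt(111)) = 10, since 10^2 = 100 <= 111 < 121 = 11^2.
Iterate m_{i+1} = d_i*a_i - m_i, d_{i+1} = (111 - m_{i+1}^2)/d_i, a_{i+1} = floor((a_0 + m_{i+1})/d_{i+1}):
  m_1 = 1*10 - 0 = 10, d_1 = (111 - 10^2)/1 = 11/1 = 11, a_1 = floor((10 + 10)/11) = 1.
  m_2 = 11*1 - 10 = 1, d_2 = (111 - 1^2)/11 = 110/11 = 10, a_2 = floor((10 + 1)/10) = 1.
  m_3 = 10*1 - 1 = 9, d_3 = (111 - 9^2)/10 = 30/10 = 3, a_3 = floor((10 + 9)/3) = 6.
  m_4 = 3*6 - 9 = 9, d_4 = (111 - 9^2)/3 = 30/3 = 10, a_4 = floor((10 + 9)/10) = 1.
  m_5 = 10*1 - 9 = 1, d_5 = (111 - 1^2)/10 = 110/10 = 11, a_5 = floor((10 + 1)/11) = 1.
  m_6 = 11*1 - 1 = 10, d_6 = (111 - 10^2)/11 = 11/11 = 1, a_6 = floor((10 + 10)/1) = 20.
  m_7 = 1*20 - 10 = 10, d_7 = (111 - 10^2)/1 = 11/1 = 11: (m_7, d_7) = (m_1, d_1) = (10, 11), so from here the quotients repeat a_1, ..., a_6; the period length is 6.
Hence the expansion of sqrt(111) is a_0 = 10 followed by the repeating block 1, 1, 6, 1, 1, 20 (period 6).

[10; (1, 1, 6, 1, 1, 20)]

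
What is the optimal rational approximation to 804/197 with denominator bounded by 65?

Expand x = 804/197 as a continued fraction with the Euclidean algorithm:
  804 = 4*197 + 16, so a_0 = 4.
  197 = 12*16 + 5, so a_1 = 12.
  16 = 3*5 + 1, so a_2 = 3.
  5 = 5*1 + 0, so a_3 = 5.
so x = [4; 12, 3, 5].
Convergents (p_i = a_i*p_{i-1} + p_{i-2}, q_i = a_i*q_{i-1} + q_{i-2} with p_{-2}=0, p_{-1}=1, q_{-2}=1, q_{-1}=0), until the denominator exceeds 65:
  i=0: a_0=4, p_0 = 4*1 + 0 = 4, q_0 = 4*0 + 1 = 1.
  i=1: a_1=12, p_1 = 12*4 + 1 = 49, q_1 = 12*1 + 0 = 12.
  i=2: a_2=3, p_2 = 3*49 + 4 = 151, q_2 = 3*12 + 1 = 37.
  i=3: a_3=5, p_3 = 5*151 + 49 = 804, q_3 = 5*37 + 12 = 197.
q_3 = 197 > 65, so the last convergent with denominator <= 65 is p_2/q_2 = 151/37.
The closest fraction with denominator <= 65 is either p_2/q_2 or the intermediate fraction (k*p_2 + p_1)/(k*q_2 + q_1) with the largest k >= 1 whose denominator stays <= 65; these approach x as k grows, and every other convergent or intermediate fraction in range is farther away.
Largest k: floor((65 - q_1)/q_2) = floor((65 - 12)/37) = 1.
That gives (1*151 + 49)/(1*37 + 12) = 200/49.
Compare the errors: |x - 151/37| = |804*37 - 151*197|/(197*37) = 1/7289, and |x - 200/49| = |804*49 - 200*197|/(197*49) = 4/9653.
Cross-multiplying, 1*9653 = 9653 < 29156 = 4*7289, so 1/7289 is smaller: the convergent 151/37 is closer to x than 200/49.

151/37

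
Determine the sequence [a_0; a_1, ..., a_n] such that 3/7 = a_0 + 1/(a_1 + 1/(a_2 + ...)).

Run the Euclidean algorithm on 3 and 7; the successive quotients are the partial quotients a_0, a_1, ... (each step inverts the fractional part left over by the previous one):
  3 = 0*7 + 3, so a_0 = 0.
  7 = 2*3 + 1, so a_1 = 2.
  3 = 3*1 + 0, so a_2 = 3.
The remainder reaches 0 after 3 divisions, so the expansion has 3 partial quotients, read off in order.

[0; 2, 3]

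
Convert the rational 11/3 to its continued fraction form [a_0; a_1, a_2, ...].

[3; 1, 2]

Run the Euclidean algorithm on 11 and 3; the successive quotients are the partial quotients a_0, a_1, ... (each step inverts the fractional part left over by the previous one):
  11 = 3*3 + 2, so a_0 = 3.
  3 = 1*2 + 1, so a_1 = 1.
  2 = 2*1 + 0, so a_2 = 2.
The remainder reaches 0 after 3 divisions, so the expansion has 3 partial quotients, read off in order.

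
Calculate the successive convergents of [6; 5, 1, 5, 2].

6/1, 31/5, 37/6, 216/35, 469/76

Using the convergent recurrence p_i = a_i*p_{i-1} + p_{i-2}, q_i = a_i*q_{i-1} + q_{i-2} with p_{-2}=0, p_{-1}=1, q_{-2}=1, q_{-1}=0:
  i=0: a_0=6, p_0 = 6*1 + 0 = 6, q_0 = 6*0 + 1 = 1.
  i=1: a_1=5, p_1 = 5*6 + 1 = 31, q_1 = 5*1 + 0 = 5.
  i=2: a_2=1, p_2 = 1*31 + 6 = 37, q_2 = 1*5 + 1 = 6.
  i=3: a_3=5, p_3 = 5*37 + 31 = 216, q_3 = 5*6 + 5 = 35.
  i=4: a_4=2, p_4 = 2*216 + 37 = 469, q_4 = 2*35 + 6 = 76.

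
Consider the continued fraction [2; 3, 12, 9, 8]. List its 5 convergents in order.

2/1, 7/3, 86/37, 781/336, 6334/2725

Using the convergent recurrence p_i = a_i*p_{i-1} + p_{i-2}, q_i = a_i*q_{i-1} + q_{i-2} with p_{-2}=0, p_{-1}=1, q_{-2}=1, q_{-1}=0:
  i=0: a_0=2, p_0 = 2*1 + 0 = 2, q_0 = 2*0 + 1 = 1.
  i=1: a_1=3, p_1 = 3*2 + 1 = 7, q_1 = 3*1 + 0 = 3.
  i=2: a_2=12, p_2 = 12*7 + 2 = 86, q_2 = 12*3 + 1 = 37.
  i=3: a_3=9, p_3 = 9*86 + 7 = 781, q_3 = 9*37 + 3 = 336.
  i=4: a_4=8, p_4 = 8*781 + 86 = 6334, q_4 = 8*336 + 37 = 2725.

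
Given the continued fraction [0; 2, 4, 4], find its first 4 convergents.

Using the convergent recurrence p_i = a_i*p_{i-1} + p_{i-2}, q_i = a_i*q_{i-1} + q_{i-2} with p_{-2}=0, p_{-1}=1, q_{-2}=1, q_{-1}=0:
  i=0: a_0=0, p_0 = 0*1 + 0 = 0, q_0 = 0*0 + 1 = 1.
  i=1: a_1=2, p_1 = 2*0 + 1 = 1, q_1 = 2*1 + 0 = 2.
  i=2: a_2=4, p_2 = 4*1 + 0 = 4, q_2 = 4*2 + 1 = 9.
  i=3: a_3=4, p_3 = 4*4 + 1 = 17, q_3 = 4*9 + 2 = 38.

0/1, 1/2, 4/9, 17/38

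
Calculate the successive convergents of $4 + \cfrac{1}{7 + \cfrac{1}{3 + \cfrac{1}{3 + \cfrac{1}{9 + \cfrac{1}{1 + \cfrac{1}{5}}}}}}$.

4/1, 29/7, 91/22, 302/73, 2809/679, 3111/752, 18364/4439

Using the convergent recurrence p_i = a_i*p_{i-1} + p_{i-2}, q_i = a_i*q_{i-1} + q_{i-2} with p_{-2}=0, p_{-1}=1, q_{-2}=1, q_{-1}=0:
  i=0: a_0=4, p_0 = 4*1 + 0 = 4, q_0 = 4*0 + 1 = 1.
  i=1: a_1=7, p_1 = 7*4 + 1 = 29, q_1 = 7*1 + 0 = 7.
  i=2: a_2=3, p_2 = 3*29 + 4 = 91, q_2 = 3*7 + 1 = 22.
  i=3: a_3=3, p_3 = 3*91 + 29 = 302, q_3 = 3*22 + 7 = 73.
  i=4: a_4=9, p_4 = 9*302 + 91 = 2809, q_4 = 9*73 + 22 = 679.
  i=5: a_5=1, p_5 = 1*2809 + 302 = 3111, q_5 = 1*679 + 73 = 752.
  i=6: a_6=5, p_6 = 5*3111 + 2809 = 18364, q_6 = 5*752 + 679 = 4439.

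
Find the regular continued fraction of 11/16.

Run the Euclidean algorithm on 11 and 16; the successive quotients are the partial quotients a_0, a_1, ... (each step inverts the fractional part left over by the previous one):
  11 = 0*16 + 11, so a_0 = 0.
  16 = 1*11 + 5, so a_1 = 1.
  11 = 2*5 + 1, so a_2 = 2.
  5 = 5*1 + 0, so a_3 = 5.
The remainder reaches 0 after 4 divisions, so the expansion has 4 partial quotients, read off in order.

[0; 1, 2, 5]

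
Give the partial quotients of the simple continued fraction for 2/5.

Run the Euclidean algorithm on 2 and 5; the successive quotients are the partial quotients a_0, a_1, ... (each step inverts the fractional part left over by the previous one):
  2 = 0*5 + 2, so a_0 = 0.
  5 = 2*2 + 1, so a_1 = 2.
  2 = 2*1 + 0, so a_2 = 2.
The remainder reaches 0 after 3 divisions, so the expansion has 3 partial quotients, read off in order.

[0; 2, 2]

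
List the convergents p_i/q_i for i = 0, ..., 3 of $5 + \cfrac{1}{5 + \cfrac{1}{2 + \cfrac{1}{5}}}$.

Using the convergent recurrence p_i = a_i*p_{i-1} + p_{i-2}, q_i = a_i*q_{i-1} + q_{i-2} with p_{-2}=0, p_{-1}=1, q_{-2}=1, q_{-1}=0:
  i=0: a_0=5, p_0 = 5*1 + 0 = 5, q_0 = 5*0 + 1 = 1.
  i=1: a_1=5, p_1 = 5*5 + 1 = 26, q_1 = 5*1 + 0 = 5.
  i=2: a_2=2, p_2 = 2*26 + 5 = 57, q_2 = 2*5 + 1 = 11.
  i=3: a_3=5, p_3 = 5*57 + 26 = 311, q_3 = 5*11 + 5 = 60.

5/1, 26/5, 57/11, 311/60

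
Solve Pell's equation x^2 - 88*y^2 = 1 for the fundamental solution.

First expand sqrt(88) as a continued fraction. With x_i = (sqrt(88) + m_i)/d_i and (m_0, d_0) = (0, 1): a_0 = floor(sqrt(88)) = 9, since 9^2 = 81 <= 88 < 100 = 10^2.
Iterate m_{i+1} = d_i*a_i - m_i, d_{i+1} = (88 - m_{i+1}^2)/d_i, a_{i+1} = floor((a_0 + m_{i+1})/d_{i+1}):
  m_1 = 1*9 - 0 = 9, d_1 = (88 - 9^2)/1 = 7/1 = 7, a_1 = floor((9 + 9)/7) = 2.
  m_2 = 7*2 - 9 = 5, d_2 = (88 - 5^2)/7 = 63/7 = 9, a_2 = floor((9 + 5)/9) = 1.
  m_3 = 9*1 - 5 = 4, d_3 = (88 - 4^2)/9 = 72/9 = 8, a_3 = floor((9 + 4)/8) = 1.
  m_4 = 8*1 - 4 = 4, d_4 = (88 - 4^2)/8 = 72/8 = 9, a_4 = floor((9 + 4)/9) = 1.
  m_5 = 9*1 - 4 = 5, d_5 = (88 - 5^2)/9 = 63/9 = 7, a_5 = floor((9 + 5)/7) = 2.
  m_6 = 7*2 - 5 = 9, d_6 = (88 - 9^2)/7 = 7/7 = 1, a_6 = floor((9 + 9)/1) = 18.
  m_7 = 1*18 - 9 = 9, d_7 = (88 - 9^2)/1 = 7/1 = 7: (m_7, d_7) = (m_1, d_1) = (9, 7), so from here the quotients repeat a_1, ..., a_6; the period length is 6.
So sqrt(88) = [9; (2, 1, 1, 1, 2, 18)] with period length k = 6.
k is even, so the fundamental solution of x^2 - 88y^2 = 1 is (p_{k-1}, q_{k-1}) = (p_5, q_5); compute convergents through index 5.
Convergents (p_i = a_i*p_{i-1} + p_{i-2}, q_i = a_i*q_{i-1} + q_{i-2} with p_{-2}=0, p_{-1}=1, q_{-2}=1, q_{-1}=0):
  i=0: a_0=9, p_0 = 9*1 + 0 = 9, q_0 = 9*0 + 1 = 1.
  i=1: a_1=2, p_1 = 2*9 + 1 = 19, q_1 = 2*1 + 0 = 2.
  i=2: a_2=1, p_2 = 1*19 + 9 = 28, q_2 = 1*2 + 1 = 3.
  i=3: a_3=1, p_3 = 1*28 + 19 = 47, q_3 = 1*3 + 2 = 5.
  i=4: a_4=1, p_4 = 1*47 + 28 = 75, q_4 = 1*5 + 3 = 8.
  i=5: a_5=2, p_5 = 2*75 + 47 = 197, q_5 = 2*8 + 5 = 21.
Check: 197^2 - 88*21^2 = 38809 - 38808 = 1, so (x, y) = (197, 21) solves the equation, and by the theorem it is the least positive solution.

(x, y) = (197, 21)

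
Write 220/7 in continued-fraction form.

[31; 2, 3]

Run the Euclidean algorithm on 220 and 7; the successive quotients are the partial quotients a_0, a_1, ... (each step inverts the fractional part left over by the previous one):
  220 = 31*7 + 3, so a_0 = 31.
  7 = 2*3 + 1, so a_1 = 2.
  3 = 3*1 + 0, so a_2 = 3.
The remainder reaches 0 after 3 divisions, so the expansion has 3 partial quotients, read off in order.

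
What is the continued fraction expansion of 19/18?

[1; 18]

Run the Euclidean algorithm on 19 and 18; the successive quotients are the partial quotients a_0, a_1, ... (each step inverts the fractional part left over by the previous one):
  19 = 1*18 + 1, so a_0 = 1.
  18 = 18*1 + 0, so a_1 = 18.
The remainder reaches 0 after 2 divisions, so the expansion has 2 partial quotients, read off in order.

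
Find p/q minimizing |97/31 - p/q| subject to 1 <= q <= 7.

22/7

Expand x = 97/31 as a continued fraction with the Euclidean algorithm:
  97 = 3*31 + 4, so a_0 = 3.
  31 = 7*4 + 3, so a_1 = 7.
  4 = 1*3 + 1, so a_2 = 1.
  3 = 3*1 + 0, so a_3 = 3.
so x = [3; 7, 1, 3].
Convergents (p_i = a_i*p_{i-1} + p_{i-2}, q_i = a_i*q_{i-1} + q_{i-2} with p_{-2}=0, p_{-1}=1, q_{-2}=1, q_{-1}=0), until the denominator exceeds 7:
  i=0: a_0=3, p_0 = 3*1 + 0 = 3, q_0 = 3*0 + 1 = 1.
  i=1: a_1=7, p_1 = 7*3 + 1 = 22, q_1 = 7*1 + 0 = 7.
  i=2: a_2=1, p_2 = 1*22 + 3 = 25, q_2 = 1*7 + 1 = 8.
q_2 = 8 > 7, so the last convergent with denominator <= 7 is p_1/q_1 = 22/7.
The closest fraction with denominator <= 7 is either p_1/q_1 or the intermediate fraction (k*p_1 + p_0)/(k*q_1 + q_0) with the largest k >= 1 whose denominator stays <= 7; these approach x as k grows, and every other convergent or intermediate fraction in range is farther away.
Largest k: floor((7 - q_0)/q_1) = floor((7 - 1)/7) = 0.
Since k = 0, no intermediate fraction beyond p_1/q_1 has denominator <= 7, so the convergent 22/7 is the closest (its error is |97*7 - 22*31|/(31*7) = 3/217).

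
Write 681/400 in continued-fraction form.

Run the Euclidean algorithm on 681 and 400; the successive quotients are the partial quotients a_0, a_1, ... (each step inverts the fractional part left over by the previous one):
  681 = 1*400 + 281, so a_0 = 1.
  400 = 1*281 + 119, so a_1 = 1.
  281 = 2*119 + 43, so a_2 = 2.
  119 = 2*43 + 33, so a_3 = 2.
  43 = 1*33 + 10, so a_4 = 1.
  33 = 3*10 + 3, so a_5 = 3.
  10 = 3*3 + 1, so a_6 = 3.
  3 = 3*1 + 0, so a_7 = 3.
The remainder reaches 0 after 8 divisions, so the expansion has 8 partial quotients, read off in order.

[1; 1, 2, 2, 1, 3, 3, 3]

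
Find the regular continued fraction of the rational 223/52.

Run the Euclidean algorithm on 223 and 52; the successive quotients are the partial quotients a_0, a_1, ... (each step inverts the fractional part left over by the previous one):
  223 = 4*52 + 15, so a_0 = 4.
  52 = 3*15 + 7, so a_1 = 3.
  15 = 2*7 + 1, so a_2 = 2.
  7 = 7*1 + 0, so a_3 = 7.
The remainder reaches 0 after 4 divisions, so the expansion has 4 partial quotients, read off in order.

[4; 3, 2, 7]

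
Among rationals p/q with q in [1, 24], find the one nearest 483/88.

Expand x = 483/88 as a continued fraction with the Euclidean algorithm:
  483 = 5*88 + 43, so a_0 = 5.
  88 = 2*43 + 2, so a_1 = 2.
  43 = 21*2 + 1, so a_2 = 21.
  2 = 2*1 + 0, so a_3 = 2.
so x = [5; 2, 21, 2].
Convergents (p_i = a_i*p_{i-1} + p_{i-2}, q_i = a_i*q_{i-1} + q_{i-2} with p_{-2}=0, p_{-1}=1, q_{-2}=1, q_{-1}=0), until the denominator exceeds 24:
  i=0: a_0=5, p_0 = 5*1 + 0 = 5, q_0 = 5*0 + 1 = 1.
  i=1: a_1=2, p_1 = 2*5 + 1 = 11, q_1 = 2*1 + 0 = 2.
  i=2: a_2=21, p_2 = 21*11 + 5 = 236, q_2 = 21*2 + 1 = 43.
q_2 = 43 > 24, so the last convergent with denominator <= 24 is p_1/q_1 = 11/2.
The closest fraction with denominator <= 24 is either p_1/q_1 or the intermediate fraction (k*p_1 + p_0)/(k*q_1 + q_0) with the largest k >= 1 whose denominator stays <= 24; these approach x as k grows, and every other convergent or intermediate fraction in range is farther away.
Largest k: floor((24 - q_0)/q_1) = floor((24 - 1)/2) = 11.
That gives (11*11 + 5)/(11*2 + 1) = 126/23.
Compare the errors: |x - 11/2| = |483*2 - 11*88|/(88*2) = 2/176, and |x - 126/23| = |483*23 - 126*88|/(88*23) = 21/2024.
Cross-multiplying, 21*176 = 3696 < 4048 = 2*2024, so 21/2024 is smaller: the intermediate fraction 126/23 is closer to x than 11/2.

126/23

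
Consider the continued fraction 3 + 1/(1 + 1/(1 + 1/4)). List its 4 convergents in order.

Using the convergent recurrence p_i = a_i*p_{i-1} + p_{i-2}, q_i = a_i*q_{i-1} + q_{i-2} with p_{-2}=0, p_{-1}=1, q_{-2}=1, q_{-1}=0:
  i=0: a_0=3, p_0 = 3*1 + 0 = 3, q_0 = 3*0 + 1 = 1.
  i=1: a_1=1, p_1 = 1*3 + 1 = 4, q_1 = 1*1 + 0 = 1.
  i=2: a_2=1, p_2 = 1*4 + 3 = 7, q_2 = 1*1 + 1 = 2.
  i=3: a_3=4, p_3 = 4*7 + 4 = 32, q_3 = 4*2 + 1 = 9.

3/1, 4/1, 7/2, 32/9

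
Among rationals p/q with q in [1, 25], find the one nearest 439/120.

84/23

Expand x = 439/120 as a continued fraction with the Euclidean algorithm:
  439 = 3*120 + 79, so a_0 = 3.
  120 = 1*79 + 41, so a_1 = 1.
  79 = 1*41 + 38, so a_2 = 1.
  41 = 1*38 + 3, so a_3 = 1.
  38 = 12*3 + 2, so a_4 = 12.
  3 = 1*2 + 1, so a_5 = 1.
  2 = 2*1 + 0, so a_6 = 2.
so x = [3; 1, 1, 1, 12, 1, 2].
Convergents (p_i = a_i*p_{i-1} + p_{i-2}, q_i = a_i*q_{i-1} + q_{i-2} with p_{-2}=0, p_{-1}=1, q_{-2}=1, q_{-1}=0), until the denominator exceeds 25:
  i=0: a_0=3, p_0 = 3*1 + 0 = 3, q_0 = 3*0 + 1 = 1.
  i=1: a_1=1, p_1 = 1*3 + 1 = 4, q_1 = 1*1 + 0 = 1.
  i=2: a_2=1, p_2 = 1*4 + 3 = 7, q_2 = 1*1 + 1 = 2.
  i=3: a_3=1, p_3 = 1*7 + 4 = 11, q_3 = 1*2 + 1 = 3.
  i=4: a_4=12, p_4 = 12*11 + 7 = 139, q_4 = 12*3 + 2 = 38.
q_4 = 38 > 25, so the last convergent with denominator <= 25 is p_3/q_3 = 11/3.
The closest fraction with denominator <= 25 is either p_3/q_3 or the intermediate fraction (k*p_3 + p_2)/(k*q_3 + q_2) with the largest k >= 1 whose denominator stays <= 25; these approach x as k grows, and every other convergent or intermediate fraction in range is farther away.
Largest k: floor((25 - q_2)/q_3) = floor((25 - 2)/3) = 7.
That gives (7*11 + 7)/(7*3 + 2) = 84/23.
Compare the errors: |x - 11/3| = |439*3 - 11*120|/(120*3) = 3/360, and |x - 84/23| = |439*23 - 84*120|/(120*23) = 17/2760.
Cross-multiplying, 17*360 = 6120 < 8280 = 3*2760, so 17/2760 is smaller: the intermediate fraction 84/23 is closer to x than 11/3.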